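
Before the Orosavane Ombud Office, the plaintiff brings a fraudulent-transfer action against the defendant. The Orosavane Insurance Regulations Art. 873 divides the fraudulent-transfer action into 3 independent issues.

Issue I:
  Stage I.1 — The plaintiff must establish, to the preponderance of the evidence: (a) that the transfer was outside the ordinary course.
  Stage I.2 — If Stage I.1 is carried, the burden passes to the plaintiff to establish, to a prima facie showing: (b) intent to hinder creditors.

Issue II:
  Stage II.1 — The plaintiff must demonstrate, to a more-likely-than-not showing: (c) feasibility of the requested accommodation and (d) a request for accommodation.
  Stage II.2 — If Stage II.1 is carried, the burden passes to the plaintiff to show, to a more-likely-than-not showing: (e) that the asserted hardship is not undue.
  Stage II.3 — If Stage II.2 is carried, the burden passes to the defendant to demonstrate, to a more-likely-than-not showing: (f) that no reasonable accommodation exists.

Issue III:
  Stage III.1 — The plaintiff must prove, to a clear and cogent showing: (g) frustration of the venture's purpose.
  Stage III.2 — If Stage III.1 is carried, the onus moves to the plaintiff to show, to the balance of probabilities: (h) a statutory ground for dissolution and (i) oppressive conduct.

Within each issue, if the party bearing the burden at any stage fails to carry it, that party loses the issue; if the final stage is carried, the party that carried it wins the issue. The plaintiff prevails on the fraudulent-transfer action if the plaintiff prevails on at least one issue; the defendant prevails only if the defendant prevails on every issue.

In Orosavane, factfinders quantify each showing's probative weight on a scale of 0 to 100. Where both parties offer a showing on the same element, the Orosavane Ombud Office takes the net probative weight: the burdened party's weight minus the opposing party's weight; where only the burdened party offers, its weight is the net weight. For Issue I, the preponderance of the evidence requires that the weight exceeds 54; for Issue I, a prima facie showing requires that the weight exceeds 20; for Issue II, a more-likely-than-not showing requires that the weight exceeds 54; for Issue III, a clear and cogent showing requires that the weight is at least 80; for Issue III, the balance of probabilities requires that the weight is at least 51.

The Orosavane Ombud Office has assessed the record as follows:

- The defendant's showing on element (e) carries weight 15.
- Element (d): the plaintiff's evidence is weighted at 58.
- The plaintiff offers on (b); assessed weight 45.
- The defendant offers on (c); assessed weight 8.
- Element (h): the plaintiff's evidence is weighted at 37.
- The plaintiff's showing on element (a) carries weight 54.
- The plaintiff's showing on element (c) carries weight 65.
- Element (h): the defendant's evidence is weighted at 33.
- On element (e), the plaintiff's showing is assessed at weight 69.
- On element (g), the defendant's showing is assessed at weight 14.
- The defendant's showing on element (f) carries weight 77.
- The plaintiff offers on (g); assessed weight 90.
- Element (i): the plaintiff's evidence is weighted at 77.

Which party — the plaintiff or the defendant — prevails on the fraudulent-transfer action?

— Issue I —
Stage I.1 (plaintiff, the preponderance of the evidence, weight exceeds 54): (a) 54 ≤ 54 — fails.
  Stage I.1 not carried; the plaintiff fails its burden.
The analysis ends at Stage I.1; the defendant prevails on this issue.
— Issue II —
Stage II.1 (plaintiff, a more-likely-than-not showing, weight exceeds 54): (c) net 65−8=57 > 54 — meets; (d) 58 > 54 — meets.
  All elements met. The plaintiff retains the burden for Stage II.2.
Stage II.2 (plaintiff, a more-likely-than-not showing, weight exceeds 54): (e) net 69−15=54 ≤ 54 — fails.
  Stage II.2 not carried; the plaintiff fails its burden.
The analysis ends at Stage II.2; the defendant prevails on this issue.
— Issue III —
Stage III.1 — burden on plaintiff; standard: a clear and cogent showing (weight is at least 80).
    (g): 90 − 14 = 76 < 80 [not met]
  The plaintiff does not carry Stage III.1.
The defendant prevails on this issue.
Per-issue: Issue I → defendant; Issue II → defendant; Issue III → defendant. The plaintiff must prevail on at least one issue; overall, the defendant prevails.

defendant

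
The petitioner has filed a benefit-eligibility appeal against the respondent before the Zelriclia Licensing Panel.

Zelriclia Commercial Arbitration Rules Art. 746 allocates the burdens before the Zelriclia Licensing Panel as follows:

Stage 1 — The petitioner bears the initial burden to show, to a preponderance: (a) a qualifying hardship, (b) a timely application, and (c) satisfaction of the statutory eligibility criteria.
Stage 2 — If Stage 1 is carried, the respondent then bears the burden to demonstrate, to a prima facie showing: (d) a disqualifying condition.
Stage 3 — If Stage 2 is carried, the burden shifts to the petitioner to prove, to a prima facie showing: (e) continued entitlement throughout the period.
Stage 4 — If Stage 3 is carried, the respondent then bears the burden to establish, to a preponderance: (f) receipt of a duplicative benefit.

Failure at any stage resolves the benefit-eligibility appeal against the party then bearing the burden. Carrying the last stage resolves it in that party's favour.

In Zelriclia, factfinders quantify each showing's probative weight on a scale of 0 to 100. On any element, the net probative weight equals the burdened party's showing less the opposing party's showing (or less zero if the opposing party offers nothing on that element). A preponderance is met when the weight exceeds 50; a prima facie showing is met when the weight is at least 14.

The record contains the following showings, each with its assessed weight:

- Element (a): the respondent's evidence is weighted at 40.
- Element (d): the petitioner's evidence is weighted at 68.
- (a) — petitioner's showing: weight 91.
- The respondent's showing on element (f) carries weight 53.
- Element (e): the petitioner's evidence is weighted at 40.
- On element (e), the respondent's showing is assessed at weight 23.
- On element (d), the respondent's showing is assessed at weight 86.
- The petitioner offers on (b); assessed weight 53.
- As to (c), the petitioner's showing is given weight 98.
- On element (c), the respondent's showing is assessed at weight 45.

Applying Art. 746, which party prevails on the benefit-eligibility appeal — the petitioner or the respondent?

respondent

Stage 1 (petitioner, a preponderance, weight exceeds 50): (a) net 91−40=51 > 50 — meets; (b) 53 > 50 — meets; (c) net 98−45=53 > 50 — meets.
  Stage 1 is satisfied; the onus moves to the respondent.
Stage 2 (respondent, a prima facie showing, weight is at least 14): (d) net 86−68=18 ≥ 14 — meets.
  Stage 2 is satisfied; the onus moves to the petitioner.
Stage 3 (petitioner, a prima facie showing, weight is at least 14): (e) net 40−23=17 ≥ 14 — meets.
  The petitioner carries Stage 3; the respondent now bears the burden.
Stage 4 (respondent, a preponderance, weight exceeds 50): (f) 53 > 50 — meets.
  The respondent carries the last stage.
With every stage satisfied, the respondent prevails.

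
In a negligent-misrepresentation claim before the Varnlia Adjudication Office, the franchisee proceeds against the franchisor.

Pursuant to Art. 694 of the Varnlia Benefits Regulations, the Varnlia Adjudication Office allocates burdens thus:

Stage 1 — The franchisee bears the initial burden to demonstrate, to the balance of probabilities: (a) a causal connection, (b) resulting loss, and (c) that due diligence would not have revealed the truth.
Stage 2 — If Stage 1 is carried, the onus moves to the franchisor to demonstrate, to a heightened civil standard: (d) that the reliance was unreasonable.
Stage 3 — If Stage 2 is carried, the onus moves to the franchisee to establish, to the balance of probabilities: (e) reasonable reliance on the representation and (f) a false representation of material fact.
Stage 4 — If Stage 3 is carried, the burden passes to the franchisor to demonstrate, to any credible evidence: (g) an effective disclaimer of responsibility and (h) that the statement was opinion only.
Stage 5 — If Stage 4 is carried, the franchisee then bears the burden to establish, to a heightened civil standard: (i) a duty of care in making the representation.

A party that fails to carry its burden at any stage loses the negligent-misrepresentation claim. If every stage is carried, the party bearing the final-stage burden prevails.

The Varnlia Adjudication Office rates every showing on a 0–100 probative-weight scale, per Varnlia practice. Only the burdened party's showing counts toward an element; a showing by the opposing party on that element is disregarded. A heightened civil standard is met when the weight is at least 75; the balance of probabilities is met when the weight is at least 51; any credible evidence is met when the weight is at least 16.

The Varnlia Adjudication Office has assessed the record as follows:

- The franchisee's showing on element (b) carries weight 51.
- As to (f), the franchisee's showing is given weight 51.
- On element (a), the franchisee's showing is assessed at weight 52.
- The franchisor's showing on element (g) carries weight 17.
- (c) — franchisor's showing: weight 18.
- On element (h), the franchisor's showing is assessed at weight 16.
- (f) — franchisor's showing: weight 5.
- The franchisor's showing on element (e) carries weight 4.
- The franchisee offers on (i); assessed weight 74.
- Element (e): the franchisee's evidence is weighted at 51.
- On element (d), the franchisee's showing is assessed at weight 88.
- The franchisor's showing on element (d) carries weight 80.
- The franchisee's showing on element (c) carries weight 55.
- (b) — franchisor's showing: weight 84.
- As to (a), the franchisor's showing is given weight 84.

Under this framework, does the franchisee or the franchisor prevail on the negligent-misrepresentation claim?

Stage 1 (franchisee, the balance of probabilities, weight is at least 51): (a) 52 (franchisor's 84 disregarded) ≥ 51 — meets; (b) 51 (franchisor's 84 disregarded) ≥ 51 — meets; (c) 55 (franchisor's 18 disregarded) ≥ 51 — meets.
  Stage 1 is satisfied; the onus moves to the franchisor.
Stage 2 (franchisor, a heightened civil standard, weight is at least 75): (d) 80 (franchisee's 88 disregarded) ≥ 75 — meets.
  All elements met. The burden passes to the franchisee.
Stage 3 (franchisee, the balance of probabilities, weight is at least 51): (e) 51 (franchisor's 4 disregarded) ≥ 51 — meets; (f) 51 (franchisor's 5 disregarded) ≥ 51 — meets.
  Stage 3 carried; the burden shifts to the franchisor.
Stage 4 (franchisor, any credible evidence, weight is at least 16): (g) 17 ≥ 16 — meets; (h) 16 ≥ 16 — meets.
  The franchisor carries Stage 4; the franchisee now bears the burden.
Stage 5 (franchisee, a heightened civil standard, weight is at least 75): (i) 74 < 75 — fails.
  The franchisee does not carry Stage 5.
The franchisor prevails.

franchisor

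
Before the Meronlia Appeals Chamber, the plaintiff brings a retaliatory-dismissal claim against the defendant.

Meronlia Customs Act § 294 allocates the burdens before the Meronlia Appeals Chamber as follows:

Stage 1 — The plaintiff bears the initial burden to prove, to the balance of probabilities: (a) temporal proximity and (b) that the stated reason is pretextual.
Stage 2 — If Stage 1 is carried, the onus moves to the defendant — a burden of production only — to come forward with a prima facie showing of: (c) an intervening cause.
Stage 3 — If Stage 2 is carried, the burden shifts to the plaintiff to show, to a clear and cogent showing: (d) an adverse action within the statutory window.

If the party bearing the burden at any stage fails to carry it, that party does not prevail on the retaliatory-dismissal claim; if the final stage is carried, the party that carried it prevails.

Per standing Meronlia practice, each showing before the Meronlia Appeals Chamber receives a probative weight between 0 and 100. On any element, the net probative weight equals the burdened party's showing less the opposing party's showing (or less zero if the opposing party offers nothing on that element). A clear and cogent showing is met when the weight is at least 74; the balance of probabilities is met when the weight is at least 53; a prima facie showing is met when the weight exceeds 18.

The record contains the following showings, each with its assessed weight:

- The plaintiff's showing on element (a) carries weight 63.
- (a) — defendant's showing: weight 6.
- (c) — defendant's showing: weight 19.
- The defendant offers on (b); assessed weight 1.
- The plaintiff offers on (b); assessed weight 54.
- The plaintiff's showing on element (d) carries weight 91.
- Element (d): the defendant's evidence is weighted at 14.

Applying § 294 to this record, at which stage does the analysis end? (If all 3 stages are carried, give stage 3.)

Stage 1 — burden on plaintiff; standard: the balance of probabilities (weight is at least 53).
    (a): 63 − 6 = 57 ≥ 53 [met]
    (b): 54 − 1 = 53 ≥ 53 [met]
  All elements met. The burden passes to the defendant.
Stage 2 — burden on defendant; standard: a prima facie showing (weight exceeds 18).
    (c): 19 > 18 [met]
  All elements met. The burden passes to the plaintiff.
Stage 3 — burden on plaintiff; standard: a clear and cogent showing (weight is at least 74).
    (d): 91 − 14 = 77 ≥ 74 [met]
  The plaintiff carries the last stage.
Every stage carried; the plaintiff prevails.

stage 3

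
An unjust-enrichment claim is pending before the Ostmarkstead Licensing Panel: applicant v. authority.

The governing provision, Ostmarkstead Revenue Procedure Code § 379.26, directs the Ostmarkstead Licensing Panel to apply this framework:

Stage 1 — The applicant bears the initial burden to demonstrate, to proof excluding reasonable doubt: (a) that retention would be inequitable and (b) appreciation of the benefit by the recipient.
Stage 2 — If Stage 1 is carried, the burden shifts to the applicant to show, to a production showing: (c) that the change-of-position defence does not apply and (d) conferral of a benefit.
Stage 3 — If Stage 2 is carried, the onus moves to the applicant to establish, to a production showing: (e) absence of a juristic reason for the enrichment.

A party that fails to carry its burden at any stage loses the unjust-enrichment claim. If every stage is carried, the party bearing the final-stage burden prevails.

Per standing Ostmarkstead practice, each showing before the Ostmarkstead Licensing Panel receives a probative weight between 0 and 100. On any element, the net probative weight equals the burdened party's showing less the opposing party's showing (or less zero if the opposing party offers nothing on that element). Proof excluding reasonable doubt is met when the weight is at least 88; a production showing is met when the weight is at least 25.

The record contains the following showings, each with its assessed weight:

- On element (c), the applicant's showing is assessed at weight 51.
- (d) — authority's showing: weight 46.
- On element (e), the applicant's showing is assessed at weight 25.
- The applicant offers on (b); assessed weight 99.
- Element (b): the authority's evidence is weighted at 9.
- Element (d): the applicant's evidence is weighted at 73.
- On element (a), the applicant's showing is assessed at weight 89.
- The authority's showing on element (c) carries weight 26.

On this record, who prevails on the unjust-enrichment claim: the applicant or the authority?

applicant

At Stage 1 the applicant must meet proof excluding reasonable doubt (weight is at least 88): on (a) the weight is 89, which does reach 88, so (a) meets the standard; on (b) the weight is 99 less the opposing 9 gives net 90, ≥ 88, so (b) meets the standard.
  Stage 1 is satisfied; the applicant continues to bear the burden.
At Stage 2 the applicant must meet a production showing (weight is at least 25): on (c) the weight is 51 less the opposing 26 gives net 25, ≥ 25, so (c) meets the standard; on (d) the weight is 73 less the opposing 46 gives net 27, which does reach 25, so (d) meets the standard.
  Stage 2 is satisfied; the applicant continues to bear the burden.
At Stage 3 the applicant must meet a production showing (weight is at least 25): on (e) the weight is 25, which does reach 25, so (e) meets the standard.
  All elements met at the final stage.
Every stage carried; the applicant prevails.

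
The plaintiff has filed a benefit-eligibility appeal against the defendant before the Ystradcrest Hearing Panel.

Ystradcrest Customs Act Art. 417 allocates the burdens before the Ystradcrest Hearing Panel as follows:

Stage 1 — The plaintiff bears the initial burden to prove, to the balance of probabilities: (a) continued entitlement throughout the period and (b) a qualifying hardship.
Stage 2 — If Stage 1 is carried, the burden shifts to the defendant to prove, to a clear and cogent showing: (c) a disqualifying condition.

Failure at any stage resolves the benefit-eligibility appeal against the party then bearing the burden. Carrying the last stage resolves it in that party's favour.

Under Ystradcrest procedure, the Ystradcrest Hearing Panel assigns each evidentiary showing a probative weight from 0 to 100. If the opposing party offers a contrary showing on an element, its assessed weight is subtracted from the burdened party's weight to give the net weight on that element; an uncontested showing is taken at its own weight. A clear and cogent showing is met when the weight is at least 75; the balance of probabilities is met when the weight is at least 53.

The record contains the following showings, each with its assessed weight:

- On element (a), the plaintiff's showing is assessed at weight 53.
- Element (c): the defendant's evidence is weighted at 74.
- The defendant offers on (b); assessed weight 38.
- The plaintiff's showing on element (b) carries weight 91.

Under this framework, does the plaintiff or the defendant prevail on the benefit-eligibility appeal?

plaintiff

At Stage 1 the plaintiff must meet the balance of probabilities (weight is at least 53): on (a) the weight is 53, ≥ 53, so (a) meets the standard; on (b) the weight is 91 less the opposing 38 gives net 53, ≥ 53, so (b) meets the standard.
  Stage 1 is satisfied; the onus moves to the defendant.
At Stage 2 the defendant must meet a clear and cogent showing (weight is at least 75): on (c) the weight is 74, which does not reach 75, so (c) does not meet the standard.
  Stage 2 not carried; the defendant fails its burden.
The analysis ends at Stage 2; the plaintiff prevails.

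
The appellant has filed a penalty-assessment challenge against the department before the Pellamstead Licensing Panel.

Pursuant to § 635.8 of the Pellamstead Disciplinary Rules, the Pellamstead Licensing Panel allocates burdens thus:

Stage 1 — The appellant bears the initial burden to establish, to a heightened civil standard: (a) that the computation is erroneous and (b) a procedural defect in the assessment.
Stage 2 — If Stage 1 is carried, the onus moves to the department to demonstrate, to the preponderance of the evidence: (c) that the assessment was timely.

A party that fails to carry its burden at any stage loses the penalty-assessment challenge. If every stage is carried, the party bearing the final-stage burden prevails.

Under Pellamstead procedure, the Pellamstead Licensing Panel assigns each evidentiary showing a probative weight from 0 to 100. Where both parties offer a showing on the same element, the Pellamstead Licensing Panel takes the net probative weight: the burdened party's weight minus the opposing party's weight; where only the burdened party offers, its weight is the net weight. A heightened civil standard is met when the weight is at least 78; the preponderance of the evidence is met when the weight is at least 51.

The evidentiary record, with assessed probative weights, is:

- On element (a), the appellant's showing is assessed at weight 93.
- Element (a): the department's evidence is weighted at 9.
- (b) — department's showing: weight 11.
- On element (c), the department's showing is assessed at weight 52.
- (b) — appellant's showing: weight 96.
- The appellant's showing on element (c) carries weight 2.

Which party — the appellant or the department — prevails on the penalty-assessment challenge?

Stage 1 (appellant, a heightened civil standard, weight is at least 78): (a) net 93−9=84 ≥ 78 — meets; (b) net 96−11=85 ≥ 78 — meets.
  The appellant carries Stage 1; the department now bears the burden.
Stage 2 (department, the preponderance of the evidence, weight is at least 51): (c) net 52−2=50 < 51 — fails.
  The department does not carry Stage 2.
The appellant prevails.

appellant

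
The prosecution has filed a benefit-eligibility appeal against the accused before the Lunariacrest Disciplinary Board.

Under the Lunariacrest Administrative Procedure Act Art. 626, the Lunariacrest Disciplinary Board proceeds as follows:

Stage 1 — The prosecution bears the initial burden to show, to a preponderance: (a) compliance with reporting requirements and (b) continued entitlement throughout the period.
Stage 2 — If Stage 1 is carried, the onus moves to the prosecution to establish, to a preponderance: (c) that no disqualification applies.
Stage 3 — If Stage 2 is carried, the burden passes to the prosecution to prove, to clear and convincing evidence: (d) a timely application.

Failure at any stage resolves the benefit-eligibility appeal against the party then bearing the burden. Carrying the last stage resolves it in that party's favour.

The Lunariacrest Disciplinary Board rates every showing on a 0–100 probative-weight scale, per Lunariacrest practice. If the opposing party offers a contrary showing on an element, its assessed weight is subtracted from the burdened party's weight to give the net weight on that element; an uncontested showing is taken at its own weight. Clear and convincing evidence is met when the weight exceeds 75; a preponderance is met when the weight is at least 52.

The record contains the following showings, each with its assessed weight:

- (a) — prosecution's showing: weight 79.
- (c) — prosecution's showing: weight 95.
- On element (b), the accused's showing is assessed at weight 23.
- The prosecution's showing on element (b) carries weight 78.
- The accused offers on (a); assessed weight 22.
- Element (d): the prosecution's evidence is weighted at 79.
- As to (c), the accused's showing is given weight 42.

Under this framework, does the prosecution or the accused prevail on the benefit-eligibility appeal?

Stage 1 (prosecution, a preponderance, weight is at least 52): (a) net 79−22=57 ≥ 52 — meets; (b) net 78−23=55 ≥ 52 — meets.
  Stage 1 is satisfied; the prosecution continues to bear the burden.
Stage 2 (prosecution, a preponderance, weight is at least 52): (c) net 95−42=53 ≥ 52 — meets.
  Stage 2 carried; the burden remains with the prosecution.
Stage 3 (prosecution, clear and convincing evidence, weight exceeds 75): (d) 79 > 75 — meets.
  Stage 3 carried; the final stage is satisfied.
All stages carried — the prosecution prevails.

prosecution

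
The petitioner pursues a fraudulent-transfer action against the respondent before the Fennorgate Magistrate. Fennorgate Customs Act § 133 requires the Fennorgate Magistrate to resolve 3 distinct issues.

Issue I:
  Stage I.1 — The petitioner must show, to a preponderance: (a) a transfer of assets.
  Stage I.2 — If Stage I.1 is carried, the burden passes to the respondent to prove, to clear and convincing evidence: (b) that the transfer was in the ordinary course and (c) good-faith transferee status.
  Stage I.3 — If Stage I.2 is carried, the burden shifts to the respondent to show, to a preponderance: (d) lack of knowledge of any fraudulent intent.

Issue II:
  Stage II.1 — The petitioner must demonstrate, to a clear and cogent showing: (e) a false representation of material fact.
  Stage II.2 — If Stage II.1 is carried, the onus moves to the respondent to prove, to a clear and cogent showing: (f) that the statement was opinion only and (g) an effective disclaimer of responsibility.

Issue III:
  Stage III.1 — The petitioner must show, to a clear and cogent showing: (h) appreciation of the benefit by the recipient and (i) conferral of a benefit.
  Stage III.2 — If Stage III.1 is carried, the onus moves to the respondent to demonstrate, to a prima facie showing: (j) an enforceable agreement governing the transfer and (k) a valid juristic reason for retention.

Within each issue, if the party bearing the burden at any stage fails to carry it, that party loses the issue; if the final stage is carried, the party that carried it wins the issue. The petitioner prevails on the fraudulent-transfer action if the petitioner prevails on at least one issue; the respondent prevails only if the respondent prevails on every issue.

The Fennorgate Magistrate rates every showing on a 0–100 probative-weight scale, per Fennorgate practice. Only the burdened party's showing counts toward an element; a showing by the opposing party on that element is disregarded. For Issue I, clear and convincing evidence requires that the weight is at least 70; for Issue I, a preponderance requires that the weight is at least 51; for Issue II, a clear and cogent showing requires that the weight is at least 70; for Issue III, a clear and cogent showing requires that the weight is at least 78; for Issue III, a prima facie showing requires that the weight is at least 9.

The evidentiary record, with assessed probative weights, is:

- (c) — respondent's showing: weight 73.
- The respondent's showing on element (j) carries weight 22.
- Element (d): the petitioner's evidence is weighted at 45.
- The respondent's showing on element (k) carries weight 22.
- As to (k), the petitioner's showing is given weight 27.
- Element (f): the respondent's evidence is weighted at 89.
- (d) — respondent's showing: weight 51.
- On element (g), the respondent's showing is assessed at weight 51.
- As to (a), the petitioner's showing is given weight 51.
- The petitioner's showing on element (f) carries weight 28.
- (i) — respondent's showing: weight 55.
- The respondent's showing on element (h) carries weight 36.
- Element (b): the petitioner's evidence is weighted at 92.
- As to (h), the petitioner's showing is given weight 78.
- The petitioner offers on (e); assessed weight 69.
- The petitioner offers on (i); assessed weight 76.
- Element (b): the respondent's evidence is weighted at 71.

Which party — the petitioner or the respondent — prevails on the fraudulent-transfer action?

— Issue I —
Stage I.1 — burden on petitioner; standard: a preponderance (weight is at least 51).
    (a): 51 ≥ 51 [met]
  All elements met. The burden passes to the respondent.
Stage I.2 — burden on respondent; standard: clear and convincing evidence (weight is at least 70).
    (b): 71 (petitioner's 92 disregarded) ≥ 70 [met]
    (c): 73 ≥ 70 [met]
  All elements met. The respondent retains the burden for Stage I.3.
Stage I.3 — burden on respondent; standard: a preponderance (weight is at least 51).
    (d): 51 (petitioner's 45 disregarded) ≥ 51 [met]
  The respondent carries the last stage.
Every stage carried; the respondent prevails on this issue.
— Issue II —
At Stage II.1 the petitioner must meet a clear and cogent showing (weight is at least 70): on (e) the weight is 69, < 70, so (e) does not meet the standard.
  The petitioner does not carry Stage II.1.
The analysis ends at Stage II.1; the respondent prevails on this issue.
— Issue III —
Stage III.1 — burden on petitioner; standard: a clear and cogent showing (weight is at least 78).
    (h): 78 (respondent's 36 disregarded) ≥ 78 [met]
    (i): 76 (respondent's 55 disregarded) < 78 [not met]
  Stage III.1 not carried; the petitioner fails its burden.
The analysis ends at Stage III.1; the respondent prevails on this issue.
Per-issue: Issue I → respondent; Issue II → respondent; Issue III → respondent. The petitioner must prevail on at least one issue; overall, the respondent prevails.

respondent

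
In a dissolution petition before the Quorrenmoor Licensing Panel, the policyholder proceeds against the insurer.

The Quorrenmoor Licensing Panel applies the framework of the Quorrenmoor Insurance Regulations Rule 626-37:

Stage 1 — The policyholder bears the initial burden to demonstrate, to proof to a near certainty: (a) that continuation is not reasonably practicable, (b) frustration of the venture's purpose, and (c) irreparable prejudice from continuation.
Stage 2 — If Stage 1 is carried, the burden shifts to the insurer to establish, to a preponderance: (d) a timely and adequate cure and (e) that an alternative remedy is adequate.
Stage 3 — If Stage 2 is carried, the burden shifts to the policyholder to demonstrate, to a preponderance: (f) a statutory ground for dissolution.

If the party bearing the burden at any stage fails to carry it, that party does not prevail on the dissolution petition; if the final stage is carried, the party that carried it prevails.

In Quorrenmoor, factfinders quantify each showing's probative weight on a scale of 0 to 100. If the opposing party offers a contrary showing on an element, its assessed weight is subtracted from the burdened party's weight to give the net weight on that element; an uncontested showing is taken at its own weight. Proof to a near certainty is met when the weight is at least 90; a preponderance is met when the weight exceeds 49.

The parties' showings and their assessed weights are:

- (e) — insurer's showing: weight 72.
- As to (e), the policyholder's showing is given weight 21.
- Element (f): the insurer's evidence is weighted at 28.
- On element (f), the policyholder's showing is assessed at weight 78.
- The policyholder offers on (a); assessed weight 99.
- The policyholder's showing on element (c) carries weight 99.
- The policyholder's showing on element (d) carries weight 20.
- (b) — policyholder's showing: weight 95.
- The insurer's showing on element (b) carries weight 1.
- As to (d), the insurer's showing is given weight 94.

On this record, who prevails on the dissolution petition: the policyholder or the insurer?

policyholder

Stage 1 (policyholder, proof to a near certainty, weight is at least 90): (a) 99 ≥ 90 — meets; (b) net 95−1=94 ≥ 90 — meets; (c) 99 ≥ 90 — meets.
  All elements met. The burden passes to the insurer.
Stage 2 (insurer, a preponderance, weight exceeds 49): (d) net 94−20=74 > 49 — meets; (e) net 72−21=51 > 49 — meets.
  All elements met. The burden passes to the policyholder.
Stage 3 (policyholder, a preponderance, weight exceeds 49): (f) net 78−28=50 > 49 — meets.
  Stage 3 carried; the final stage is satisfied.
All stages carried — the policyholder prevails.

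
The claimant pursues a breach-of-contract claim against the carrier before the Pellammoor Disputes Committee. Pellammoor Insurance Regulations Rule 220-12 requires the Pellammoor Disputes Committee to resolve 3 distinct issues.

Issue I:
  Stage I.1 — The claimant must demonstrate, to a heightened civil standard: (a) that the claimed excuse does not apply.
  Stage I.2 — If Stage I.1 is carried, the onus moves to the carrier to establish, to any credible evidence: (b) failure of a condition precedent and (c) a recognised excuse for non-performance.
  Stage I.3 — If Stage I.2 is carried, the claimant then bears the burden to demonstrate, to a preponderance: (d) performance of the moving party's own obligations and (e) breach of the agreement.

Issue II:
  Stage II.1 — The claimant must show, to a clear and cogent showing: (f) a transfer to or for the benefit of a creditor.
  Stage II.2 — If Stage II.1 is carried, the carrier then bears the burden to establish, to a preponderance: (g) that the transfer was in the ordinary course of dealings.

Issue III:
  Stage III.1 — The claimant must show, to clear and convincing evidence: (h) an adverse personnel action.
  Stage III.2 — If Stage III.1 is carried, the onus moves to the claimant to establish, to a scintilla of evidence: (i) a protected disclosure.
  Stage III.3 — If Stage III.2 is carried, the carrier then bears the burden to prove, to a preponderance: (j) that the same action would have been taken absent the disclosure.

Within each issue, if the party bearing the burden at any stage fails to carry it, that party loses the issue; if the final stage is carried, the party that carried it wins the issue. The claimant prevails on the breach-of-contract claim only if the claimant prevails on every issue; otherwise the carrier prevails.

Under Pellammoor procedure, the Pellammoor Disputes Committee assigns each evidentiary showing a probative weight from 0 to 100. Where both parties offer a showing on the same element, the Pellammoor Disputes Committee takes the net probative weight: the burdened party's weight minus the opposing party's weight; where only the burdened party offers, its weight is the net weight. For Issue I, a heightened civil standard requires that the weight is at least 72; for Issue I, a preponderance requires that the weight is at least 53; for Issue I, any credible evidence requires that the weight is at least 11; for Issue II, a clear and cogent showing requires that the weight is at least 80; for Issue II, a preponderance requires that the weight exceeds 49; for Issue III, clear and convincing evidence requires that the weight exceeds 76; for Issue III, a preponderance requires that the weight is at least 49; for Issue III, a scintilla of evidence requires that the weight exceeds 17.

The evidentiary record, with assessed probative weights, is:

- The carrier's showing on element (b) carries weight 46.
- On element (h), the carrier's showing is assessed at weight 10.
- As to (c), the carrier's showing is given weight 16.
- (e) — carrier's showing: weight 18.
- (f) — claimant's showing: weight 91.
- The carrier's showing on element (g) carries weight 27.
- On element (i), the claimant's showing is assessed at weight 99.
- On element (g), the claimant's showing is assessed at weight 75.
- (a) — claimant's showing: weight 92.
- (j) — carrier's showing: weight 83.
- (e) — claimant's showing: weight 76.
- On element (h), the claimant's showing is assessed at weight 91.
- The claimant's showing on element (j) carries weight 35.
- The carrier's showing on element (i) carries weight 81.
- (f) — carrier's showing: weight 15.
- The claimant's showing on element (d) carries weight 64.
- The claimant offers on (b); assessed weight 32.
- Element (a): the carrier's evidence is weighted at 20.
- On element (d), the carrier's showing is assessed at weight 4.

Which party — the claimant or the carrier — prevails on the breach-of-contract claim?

carrier

— Issue I —
Stage I.1 (claimant, a heightened civil standard, weight is at least 72): (a) net 92−20=72 ≥ 72 — meets.
  Stage I.1 carried; the burden shifts to the carrier.
Stage I.2 (carrier, any credible evidence, weight is at least 11): (b) net 46−32=14 ≥ 11 — meets; (c) 16 ≥ 11 — meets.
  The carrier carries Stage I.2; the claimant now bears the burden.
Stage I.3 (claimant, a preponderance, weight is at least 53): (d) net 64−4=60 ≥ 53 — meets; (e) net 76−18=58 ≥ 53 — meets.
  Stage I.3 carried; the final stage is satisfied.
Every stage carried; the claimant prevails on this issue.
— Issue II —
Stage II.1 (claimant, a clear and cogent showing, weight is at least 80): (f) net 91−15=76 < 80 — fails.
  Stage II.1 not carried; the claimant fails its burden.
The carrier prevails on this issue.
— Issue III —
Stage III.1 — burden on claimant; standard: clear and convincing evidence (weight exceeds 76).
    (h): 91 − 10 = 81 > 76 [met]
  All elements met. The claimant retains the burden for Stage III.2.
Stage III.2 — burden on claimant; standard: a scintilla of evidence (weight exceeds 17).
    (i): 99 − 81 = 18 > 17 [met]
  Stage III.2 carried; the burden shifts to the carrier.
Stage III.3 — burden on carrier; standard: a preponderance (weight is at least 49).
    (j): 83 − 35 = 48 < 49 [not met]
  The carrier does not carry Stage III.3.
The claimant prevails on this issue.
Per-issue: Issue I → claimant; Issue II → carrier; Issue III → claimant. The claimant must prevail on every issue; overall, the carrier prevails.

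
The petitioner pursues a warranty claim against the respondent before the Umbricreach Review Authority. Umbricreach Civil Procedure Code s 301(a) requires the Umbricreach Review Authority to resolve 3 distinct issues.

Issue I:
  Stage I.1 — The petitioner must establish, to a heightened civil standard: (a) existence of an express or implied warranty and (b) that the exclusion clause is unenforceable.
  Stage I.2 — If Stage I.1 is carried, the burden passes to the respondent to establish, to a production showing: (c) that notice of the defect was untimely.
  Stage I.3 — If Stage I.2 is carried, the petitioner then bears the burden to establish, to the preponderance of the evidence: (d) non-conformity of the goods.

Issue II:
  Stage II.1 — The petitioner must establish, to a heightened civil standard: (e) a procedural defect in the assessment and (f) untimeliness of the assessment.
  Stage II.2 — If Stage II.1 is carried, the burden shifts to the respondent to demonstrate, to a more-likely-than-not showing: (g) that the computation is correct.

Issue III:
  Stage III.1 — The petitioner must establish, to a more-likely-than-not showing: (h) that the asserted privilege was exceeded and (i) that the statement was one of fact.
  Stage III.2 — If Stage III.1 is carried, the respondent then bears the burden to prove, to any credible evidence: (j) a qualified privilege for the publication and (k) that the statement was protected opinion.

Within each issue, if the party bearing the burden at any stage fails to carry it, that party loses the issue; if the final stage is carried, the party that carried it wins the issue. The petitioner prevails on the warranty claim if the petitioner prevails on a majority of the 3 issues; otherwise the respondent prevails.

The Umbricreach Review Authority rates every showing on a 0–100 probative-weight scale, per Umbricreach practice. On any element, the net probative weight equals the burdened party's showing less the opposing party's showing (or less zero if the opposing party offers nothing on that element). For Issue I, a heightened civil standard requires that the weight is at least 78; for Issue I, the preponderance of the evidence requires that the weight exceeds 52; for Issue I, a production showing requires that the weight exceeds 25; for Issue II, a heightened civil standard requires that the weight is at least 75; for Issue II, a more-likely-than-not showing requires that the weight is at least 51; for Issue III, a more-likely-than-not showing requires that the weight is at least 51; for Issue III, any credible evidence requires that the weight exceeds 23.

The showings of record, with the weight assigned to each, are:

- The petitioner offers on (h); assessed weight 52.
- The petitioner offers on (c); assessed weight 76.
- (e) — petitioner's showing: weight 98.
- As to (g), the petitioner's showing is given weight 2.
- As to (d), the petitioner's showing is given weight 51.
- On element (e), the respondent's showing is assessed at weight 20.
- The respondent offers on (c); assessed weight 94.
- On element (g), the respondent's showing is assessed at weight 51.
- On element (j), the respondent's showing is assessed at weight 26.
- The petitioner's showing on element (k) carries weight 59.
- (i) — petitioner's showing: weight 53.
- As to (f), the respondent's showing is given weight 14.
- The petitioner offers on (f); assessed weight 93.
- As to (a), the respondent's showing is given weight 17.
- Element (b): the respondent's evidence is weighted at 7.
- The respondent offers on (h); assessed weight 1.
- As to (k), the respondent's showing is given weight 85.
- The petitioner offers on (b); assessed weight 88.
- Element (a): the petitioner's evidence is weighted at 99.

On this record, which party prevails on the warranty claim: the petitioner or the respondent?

— Issue I —
Stage I.1 — burden on petitioner; standard: a heightened civil standard (weight is at least 78).
    (a): 99 − 17 = 82 ≥ 78 [met]
    (b): 88 − 7 = 81 ≥ 78 [met]
  All elements met. The burden passes to the respondent.
Stage I.2 — burden on respondent; standard: a production showing (weight exceeds 25).
    (c): 94 − 76 = 18 ≤ 25 [not met]
  The respondent does not carry Stage I.2.
So the petitioner prevails on this issue.
— Issue II —
Stage II.1 — burden on petitioner; standard: a heightened civil standard (weight is at least 75).
    (e): 98 − 20 = 78 ≥ 75 [met]
    (f): 93 − 14 = 79 ≥ 75 [met]
  Stage II.1 is satisfied; the onus moves to the respondent.
Stage II.2 — burden on respondent; standard: a more-likely-than-not showing (weight is at least 51).
    (g): 51 − 2 = 49 < 51 [not met]
  The respondent does not carry Stage II.2.
The petitioner prevails on this issue.
— Issue III —
Stage III.1 (petitioner, a more-likely-than-not showing, weight is at least 51): (h) net 52−1=51 ≥ 51 — meets; (i) 53 ≥ 51 — meets.
  All elements met. The burden passes to the respondent.
Stage III.2 (respondent, any credible evidence, weight exceeds 23): (j) 26 > 23 — meets; (k) net 85−59=26 > 23 — meets.
  The respondent carries the last stage.
With every stage satisfied, the respondent prevails on this issue.
Per-issue: Issue I → petitioner; Issue II → petitioner; Issue III → respondent. The petitioner must prevail on a majority of issues; overall, the petitioner prevails.

petitioner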